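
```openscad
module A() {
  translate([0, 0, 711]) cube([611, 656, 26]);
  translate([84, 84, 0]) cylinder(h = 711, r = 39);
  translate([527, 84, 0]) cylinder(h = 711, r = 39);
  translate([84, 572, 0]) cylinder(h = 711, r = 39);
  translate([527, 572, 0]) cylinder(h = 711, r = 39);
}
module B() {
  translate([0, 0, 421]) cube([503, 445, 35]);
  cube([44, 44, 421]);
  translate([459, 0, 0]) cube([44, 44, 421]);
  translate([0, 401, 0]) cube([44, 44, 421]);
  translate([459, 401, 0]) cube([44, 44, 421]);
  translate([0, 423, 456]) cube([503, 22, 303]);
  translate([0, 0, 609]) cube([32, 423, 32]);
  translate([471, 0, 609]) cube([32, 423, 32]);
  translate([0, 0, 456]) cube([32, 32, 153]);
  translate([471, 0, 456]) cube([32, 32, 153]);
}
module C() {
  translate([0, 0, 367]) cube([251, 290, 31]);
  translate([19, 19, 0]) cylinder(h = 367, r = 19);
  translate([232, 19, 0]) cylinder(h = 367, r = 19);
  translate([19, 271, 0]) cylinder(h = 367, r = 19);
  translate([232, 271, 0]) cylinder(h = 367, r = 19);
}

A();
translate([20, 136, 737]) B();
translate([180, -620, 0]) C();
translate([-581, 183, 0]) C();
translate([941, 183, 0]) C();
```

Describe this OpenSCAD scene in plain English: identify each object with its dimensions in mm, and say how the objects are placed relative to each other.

A is a table: top 611 mm (x) × 656 mm (y), 26 mm thick, upper face at z = 737 mm, on four round legs of 78 mm diameter, each leg's bounding box inset 45 mm from the nearest pair of top edges, running from z = 0 to the bottom of the top.

B is a chair. The seat is a 503×445×35 mm slab with its top at z = 456 mm, on four 44×44 mm corner legs (flush with the seat edges, standing on z = 0). A flat backrest 22 mm thick, 303 mm tall, spans the full seat width and rises from the seat top along its +y edge, rear face flush with the rear of the seat. Two armrests of 32×32 mm section run along each side from the seat's front edge to the front of the backrest, top faces 185 mm above the seat top and outer faces flush with the seat's x-edges; a 32×32 mm post under the front of each armrest stands on the seat at the front corner.

C is a simple wooden stool: a rectangular seat 251 mm (x) by 290 mm (y), 31 mm thick, top face at z = 398 mm, on four round legs, each 38 mm in diameter. The legs rest on z = 0, each leg's axis is inset half a diameter from the nearest pair of seat edges (so the leg's bounding box is flush with the corner).

The chair is on top of the table. Three stools sit around the table at the −y, −x, +x sides.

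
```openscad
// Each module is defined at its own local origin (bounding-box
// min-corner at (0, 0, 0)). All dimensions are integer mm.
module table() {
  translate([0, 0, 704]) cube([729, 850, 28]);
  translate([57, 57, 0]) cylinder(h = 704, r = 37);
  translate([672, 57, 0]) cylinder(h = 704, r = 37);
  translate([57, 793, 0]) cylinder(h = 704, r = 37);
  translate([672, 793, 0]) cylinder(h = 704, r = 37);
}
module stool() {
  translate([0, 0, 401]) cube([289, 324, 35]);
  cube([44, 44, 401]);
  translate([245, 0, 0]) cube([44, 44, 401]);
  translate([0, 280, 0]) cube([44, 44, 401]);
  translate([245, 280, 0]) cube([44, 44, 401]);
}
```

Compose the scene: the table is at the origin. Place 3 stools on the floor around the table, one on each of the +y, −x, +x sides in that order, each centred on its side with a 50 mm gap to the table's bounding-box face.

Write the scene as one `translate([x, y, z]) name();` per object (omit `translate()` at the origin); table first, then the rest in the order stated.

table();
translate([220, 900, 0]) stool();
translate([-339, 263, 0]) stool();
translate([779, 263, 0]) stool();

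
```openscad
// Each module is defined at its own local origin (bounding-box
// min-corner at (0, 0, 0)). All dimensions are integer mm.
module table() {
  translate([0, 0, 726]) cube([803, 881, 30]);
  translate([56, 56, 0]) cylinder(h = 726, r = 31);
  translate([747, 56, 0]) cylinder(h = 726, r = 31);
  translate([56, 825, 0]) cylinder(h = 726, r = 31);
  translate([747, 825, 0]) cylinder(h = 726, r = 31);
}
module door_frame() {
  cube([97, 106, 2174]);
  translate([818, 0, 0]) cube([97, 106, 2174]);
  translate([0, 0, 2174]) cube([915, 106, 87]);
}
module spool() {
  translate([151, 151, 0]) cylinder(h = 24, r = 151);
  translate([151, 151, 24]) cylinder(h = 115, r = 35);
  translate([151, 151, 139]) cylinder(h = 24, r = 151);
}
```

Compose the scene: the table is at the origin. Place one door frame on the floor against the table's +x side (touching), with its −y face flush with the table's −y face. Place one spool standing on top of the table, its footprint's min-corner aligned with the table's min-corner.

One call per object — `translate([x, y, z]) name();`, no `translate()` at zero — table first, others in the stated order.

table();
translate([803, 0, 0]) door_frame();
translate([0, 0, 756]) spool();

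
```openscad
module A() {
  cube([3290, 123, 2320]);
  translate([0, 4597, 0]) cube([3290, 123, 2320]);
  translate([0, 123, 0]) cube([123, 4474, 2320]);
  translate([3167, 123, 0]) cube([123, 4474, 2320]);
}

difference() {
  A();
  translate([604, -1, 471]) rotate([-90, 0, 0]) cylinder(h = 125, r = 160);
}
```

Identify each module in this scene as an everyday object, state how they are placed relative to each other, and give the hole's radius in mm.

A is a house frame. The house frame has a circular hole through its front wall. The hole's radius is 160 mm.

The subtracted cylinder has r = 160 mm.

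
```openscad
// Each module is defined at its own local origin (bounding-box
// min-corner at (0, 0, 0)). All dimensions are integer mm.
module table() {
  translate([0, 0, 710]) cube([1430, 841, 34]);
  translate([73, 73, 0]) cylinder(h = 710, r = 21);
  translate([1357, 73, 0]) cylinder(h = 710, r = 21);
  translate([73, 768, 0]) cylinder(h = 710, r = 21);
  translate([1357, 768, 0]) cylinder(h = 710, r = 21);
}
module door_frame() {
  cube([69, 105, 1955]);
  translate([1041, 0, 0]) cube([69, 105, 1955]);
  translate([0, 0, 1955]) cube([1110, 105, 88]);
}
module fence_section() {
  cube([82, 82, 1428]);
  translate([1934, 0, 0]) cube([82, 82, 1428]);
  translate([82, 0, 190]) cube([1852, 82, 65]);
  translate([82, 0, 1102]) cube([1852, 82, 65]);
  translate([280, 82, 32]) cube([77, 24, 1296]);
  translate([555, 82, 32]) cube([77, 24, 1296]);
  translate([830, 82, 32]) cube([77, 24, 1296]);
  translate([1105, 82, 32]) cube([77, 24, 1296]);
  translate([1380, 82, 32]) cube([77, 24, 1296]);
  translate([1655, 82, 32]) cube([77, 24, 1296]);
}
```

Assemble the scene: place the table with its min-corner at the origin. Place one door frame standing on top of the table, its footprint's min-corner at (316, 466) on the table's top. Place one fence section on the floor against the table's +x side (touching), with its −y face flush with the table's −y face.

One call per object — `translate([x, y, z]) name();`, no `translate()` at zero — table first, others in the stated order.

table();
translate([316, 466, 744]) door_frame();
translate([1430, 0, 0]) fence_section();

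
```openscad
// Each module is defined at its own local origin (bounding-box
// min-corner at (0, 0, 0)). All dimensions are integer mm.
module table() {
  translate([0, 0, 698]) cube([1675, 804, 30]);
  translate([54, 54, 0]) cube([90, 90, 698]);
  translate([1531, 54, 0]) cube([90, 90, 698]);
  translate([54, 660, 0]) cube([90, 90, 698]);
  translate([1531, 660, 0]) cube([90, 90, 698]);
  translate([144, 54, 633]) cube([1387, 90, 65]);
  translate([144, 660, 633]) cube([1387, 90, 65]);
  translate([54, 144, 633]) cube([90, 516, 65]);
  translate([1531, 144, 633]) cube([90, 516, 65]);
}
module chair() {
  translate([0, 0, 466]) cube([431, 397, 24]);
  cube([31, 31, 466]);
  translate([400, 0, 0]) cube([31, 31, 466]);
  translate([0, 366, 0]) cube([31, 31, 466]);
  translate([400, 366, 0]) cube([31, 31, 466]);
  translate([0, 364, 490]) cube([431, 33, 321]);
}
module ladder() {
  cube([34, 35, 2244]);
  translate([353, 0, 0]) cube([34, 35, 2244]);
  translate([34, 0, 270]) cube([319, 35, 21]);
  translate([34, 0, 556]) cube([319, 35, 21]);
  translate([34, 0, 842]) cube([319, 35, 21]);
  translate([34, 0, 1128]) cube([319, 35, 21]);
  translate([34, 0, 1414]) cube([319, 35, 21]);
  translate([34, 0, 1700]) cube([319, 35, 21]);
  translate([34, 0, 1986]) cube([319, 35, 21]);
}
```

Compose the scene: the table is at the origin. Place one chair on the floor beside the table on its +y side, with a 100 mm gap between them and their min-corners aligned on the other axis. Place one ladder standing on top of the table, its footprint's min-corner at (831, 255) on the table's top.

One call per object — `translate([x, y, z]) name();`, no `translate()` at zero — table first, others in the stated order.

table();
translate([0, 904, 0]) chair();
translate([831, 255, 728]) ladder();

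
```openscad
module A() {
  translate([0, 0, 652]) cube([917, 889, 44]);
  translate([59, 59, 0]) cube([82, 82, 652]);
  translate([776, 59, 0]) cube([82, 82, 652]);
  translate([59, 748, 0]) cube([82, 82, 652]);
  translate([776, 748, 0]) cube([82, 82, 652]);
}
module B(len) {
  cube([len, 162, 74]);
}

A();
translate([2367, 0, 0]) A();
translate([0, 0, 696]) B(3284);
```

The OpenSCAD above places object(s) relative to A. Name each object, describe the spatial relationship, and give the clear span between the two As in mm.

Second table starts at x = 2367; first ends at x = 917; clear span = 2367 − 917 = 1450 mm.

A is a table. B is a beam. A beam spans the tops of two tables. The clear span between the two tables is 1450 mm.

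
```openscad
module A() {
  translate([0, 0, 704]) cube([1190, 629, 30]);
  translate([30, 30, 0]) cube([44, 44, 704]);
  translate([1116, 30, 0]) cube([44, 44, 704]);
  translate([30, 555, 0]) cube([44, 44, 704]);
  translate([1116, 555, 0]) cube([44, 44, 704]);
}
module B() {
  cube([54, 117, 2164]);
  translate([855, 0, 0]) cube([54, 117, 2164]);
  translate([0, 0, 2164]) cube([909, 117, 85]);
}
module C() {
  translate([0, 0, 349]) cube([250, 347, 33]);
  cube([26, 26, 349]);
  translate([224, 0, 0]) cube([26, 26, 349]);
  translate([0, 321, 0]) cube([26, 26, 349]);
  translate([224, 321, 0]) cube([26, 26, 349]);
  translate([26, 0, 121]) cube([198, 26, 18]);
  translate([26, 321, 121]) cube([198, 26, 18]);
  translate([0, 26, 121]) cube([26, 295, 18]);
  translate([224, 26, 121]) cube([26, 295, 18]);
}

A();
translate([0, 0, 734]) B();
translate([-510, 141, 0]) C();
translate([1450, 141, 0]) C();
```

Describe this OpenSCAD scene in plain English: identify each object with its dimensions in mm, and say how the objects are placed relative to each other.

A is a table with a 1190×629 mm rectangular top, 30 mm thick, top surface at z = 734 mm, supported by four 44×44 mm square legs, each inset 30 mm from the nearest pair of top edges, running from the floor.

B is a rectangular door frame: two vertical jambs of 54×117 mm section, 2164 mm tall, with a clear opening 801 mm wide between their inner faces. A header 85 mm tall and 117 mm deep lies on top of the jambs and spans the full outside width.

C is a four-legged stool. The seat is 250×347 mm, 33 mm thick, top at z = 382 mm. It stands on four square legs, each 26×26 mm in cross-section, from z = 0 to the seat underside, each flush with a corner of the seat. Four stretchers, 26 mm wide and 18 mm tall, connect adjacent legs with their undersides at z = 121 mm, each running between the inner faces of the legs it joins and aligned with the legs' outer faces on the other axis.

The door frame is on top of the table. Two stools sit around the table at the −x, +x sides.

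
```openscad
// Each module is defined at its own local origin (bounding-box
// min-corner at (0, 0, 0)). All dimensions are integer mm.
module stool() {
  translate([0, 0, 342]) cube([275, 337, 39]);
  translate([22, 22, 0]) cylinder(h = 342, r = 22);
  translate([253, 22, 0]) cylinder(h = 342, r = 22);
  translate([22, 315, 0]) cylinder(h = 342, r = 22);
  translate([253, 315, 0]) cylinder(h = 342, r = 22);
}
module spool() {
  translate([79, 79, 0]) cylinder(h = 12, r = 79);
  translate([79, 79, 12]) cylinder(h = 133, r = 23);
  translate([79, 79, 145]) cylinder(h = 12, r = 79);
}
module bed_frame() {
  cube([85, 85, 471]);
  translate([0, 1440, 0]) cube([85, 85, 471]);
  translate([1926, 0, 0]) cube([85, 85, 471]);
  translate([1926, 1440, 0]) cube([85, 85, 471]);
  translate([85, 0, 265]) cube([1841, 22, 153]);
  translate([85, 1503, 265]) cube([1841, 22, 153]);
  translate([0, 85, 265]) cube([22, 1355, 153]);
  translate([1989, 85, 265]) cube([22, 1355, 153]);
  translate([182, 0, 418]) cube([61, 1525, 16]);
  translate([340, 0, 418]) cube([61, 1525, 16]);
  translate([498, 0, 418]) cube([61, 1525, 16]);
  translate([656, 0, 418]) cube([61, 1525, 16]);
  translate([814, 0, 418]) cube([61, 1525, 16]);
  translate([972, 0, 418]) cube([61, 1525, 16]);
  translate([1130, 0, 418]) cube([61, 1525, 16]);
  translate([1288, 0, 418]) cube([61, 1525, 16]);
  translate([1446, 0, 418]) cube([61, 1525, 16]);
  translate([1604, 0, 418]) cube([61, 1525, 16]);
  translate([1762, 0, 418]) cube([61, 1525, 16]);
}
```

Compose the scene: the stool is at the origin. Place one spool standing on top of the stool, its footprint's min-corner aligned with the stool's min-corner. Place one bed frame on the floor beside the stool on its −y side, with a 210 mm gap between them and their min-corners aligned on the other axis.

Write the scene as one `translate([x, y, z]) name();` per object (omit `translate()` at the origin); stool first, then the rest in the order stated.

stool();
translate([0, 0, 381]) spool();
translate([0, -1735, 0]) bed_frame();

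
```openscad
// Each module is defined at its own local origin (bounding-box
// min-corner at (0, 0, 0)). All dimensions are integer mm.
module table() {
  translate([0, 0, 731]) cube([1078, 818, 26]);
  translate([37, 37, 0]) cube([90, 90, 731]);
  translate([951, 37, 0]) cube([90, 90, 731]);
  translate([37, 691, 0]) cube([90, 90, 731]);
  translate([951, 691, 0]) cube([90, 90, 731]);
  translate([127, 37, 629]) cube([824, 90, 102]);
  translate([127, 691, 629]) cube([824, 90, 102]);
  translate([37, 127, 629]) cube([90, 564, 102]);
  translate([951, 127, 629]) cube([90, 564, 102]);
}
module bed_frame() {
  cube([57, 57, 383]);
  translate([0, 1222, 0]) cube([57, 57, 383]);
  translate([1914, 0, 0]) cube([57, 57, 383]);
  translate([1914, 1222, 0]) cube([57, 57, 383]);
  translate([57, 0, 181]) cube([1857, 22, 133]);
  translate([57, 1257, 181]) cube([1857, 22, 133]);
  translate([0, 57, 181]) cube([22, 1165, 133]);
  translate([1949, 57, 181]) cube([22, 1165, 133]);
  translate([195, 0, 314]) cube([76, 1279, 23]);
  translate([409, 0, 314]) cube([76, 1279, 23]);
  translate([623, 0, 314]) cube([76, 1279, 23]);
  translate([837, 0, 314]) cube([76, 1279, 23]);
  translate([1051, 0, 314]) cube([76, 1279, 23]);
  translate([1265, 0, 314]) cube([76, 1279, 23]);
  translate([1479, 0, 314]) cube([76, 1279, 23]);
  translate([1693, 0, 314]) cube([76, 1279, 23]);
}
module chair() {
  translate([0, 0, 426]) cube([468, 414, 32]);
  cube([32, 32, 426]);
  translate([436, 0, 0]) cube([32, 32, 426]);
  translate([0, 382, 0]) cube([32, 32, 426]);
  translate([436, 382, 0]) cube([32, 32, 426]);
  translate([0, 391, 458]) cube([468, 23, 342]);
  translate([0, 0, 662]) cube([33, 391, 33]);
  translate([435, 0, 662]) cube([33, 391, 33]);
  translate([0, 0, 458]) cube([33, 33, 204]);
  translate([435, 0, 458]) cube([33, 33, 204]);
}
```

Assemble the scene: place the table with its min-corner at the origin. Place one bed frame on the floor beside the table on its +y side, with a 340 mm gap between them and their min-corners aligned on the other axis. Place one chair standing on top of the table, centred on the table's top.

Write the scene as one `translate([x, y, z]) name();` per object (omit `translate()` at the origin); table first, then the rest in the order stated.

table();
translate([0, 1158, 0]) bed_frame();
translate([305, 202, 757]) chair();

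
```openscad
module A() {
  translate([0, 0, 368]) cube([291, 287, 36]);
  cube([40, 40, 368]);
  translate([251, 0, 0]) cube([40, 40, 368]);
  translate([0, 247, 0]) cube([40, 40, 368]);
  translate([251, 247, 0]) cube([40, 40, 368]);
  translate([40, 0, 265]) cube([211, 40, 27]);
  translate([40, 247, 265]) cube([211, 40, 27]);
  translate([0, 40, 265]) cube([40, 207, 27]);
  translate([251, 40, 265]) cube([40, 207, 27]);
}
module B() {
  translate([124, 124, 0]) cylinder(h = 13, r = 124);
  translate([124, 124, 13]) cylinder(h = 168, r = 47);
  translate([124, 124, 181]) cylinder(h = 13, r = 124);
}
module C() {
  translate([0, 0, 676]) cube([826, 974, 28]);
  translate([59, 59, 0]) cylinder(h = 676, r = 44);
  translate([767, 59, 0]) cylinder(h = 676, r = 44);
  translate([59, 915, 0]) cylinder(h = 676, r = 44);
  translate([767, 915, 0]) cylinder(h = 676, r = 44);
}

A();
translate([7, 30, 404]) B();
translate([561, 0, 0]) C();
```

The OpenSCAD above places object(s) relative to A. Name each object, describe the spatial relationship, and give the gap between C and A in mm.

A is a stool. B is a spool. C is a table. The spool is on top of the stool. The table is on the floor beside the stool on its +x side. The gap between the table and the stool is 270 mm.

The table's nearest face is 270 mm from the stool's +x face.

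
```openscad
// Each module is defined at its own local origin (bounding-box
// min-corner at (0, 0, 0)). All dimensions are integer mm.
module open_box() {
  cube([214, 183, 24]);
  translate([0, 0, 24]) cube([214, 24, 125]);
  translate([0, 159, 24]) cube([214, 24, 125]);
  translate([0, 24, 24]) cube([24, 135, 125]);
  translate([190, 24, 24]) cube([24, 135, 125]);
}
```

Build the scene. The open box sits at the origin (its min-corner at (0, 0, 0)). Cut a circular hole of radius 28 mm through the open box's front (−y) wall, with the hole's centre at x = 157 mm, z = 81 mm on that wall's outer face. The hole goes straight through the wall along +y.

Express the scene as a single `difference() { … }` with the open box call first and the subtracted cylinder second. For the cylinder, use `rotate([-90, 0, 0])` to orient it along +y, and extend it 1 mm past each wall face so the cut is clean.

difference() {
  open_box();
  translate([157, -1, 81]) rotate([-90, 0, 0]) cylinder(h = 26, r = 28);
}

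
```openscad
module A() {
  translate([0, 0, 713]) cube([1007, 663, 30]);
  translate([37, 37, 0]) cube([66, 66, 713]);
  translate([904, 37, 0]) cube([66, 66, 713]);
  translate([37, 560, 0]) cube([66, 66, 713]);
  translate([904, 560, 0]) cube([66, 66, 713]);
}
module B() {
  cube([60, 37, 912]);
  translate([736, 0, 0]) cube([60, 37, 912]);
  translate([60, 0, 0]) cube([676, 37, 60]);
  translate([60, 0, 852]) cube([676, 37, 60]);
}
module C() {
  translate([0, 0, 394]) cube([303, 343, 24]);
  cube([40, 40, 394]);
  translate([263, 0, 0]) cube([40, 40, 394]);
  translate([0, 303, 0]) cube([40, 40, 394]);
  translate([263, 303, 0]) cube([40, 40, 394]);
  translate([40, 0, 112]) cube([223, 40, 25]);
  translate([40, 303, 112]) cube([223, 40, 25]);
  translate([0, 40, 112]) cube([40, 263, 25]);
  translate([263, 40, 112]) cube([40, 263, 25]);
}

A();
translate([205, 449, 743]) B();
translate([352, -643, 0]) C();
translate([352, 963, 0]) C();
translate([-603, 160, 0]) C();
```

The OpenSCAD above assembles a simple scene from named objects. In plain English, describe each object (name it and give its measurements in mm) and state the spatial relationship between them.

A is a rectangular dining table. The top is 1007×663×30 mm with its upper surface at z = 743 mm. It stands on four 66×66 mm square legs, each inset 37 mm from the nearest pair of top edges, running from the floor to the underside of the top.

B is a picture frame with a 676×792 mm rectangular opening (x by z) and a uniform 60 mm border on every side. Frame depth is 37 mm along y. It is built from two vertical stiles running the full outside height and two horizontal rails spanning the gap between the stiles.

C is a four-legged stool. The seat is a 303×343×24 mm slab whose top surface is at z = 418 mm; four square legs, each 40×40 mm in cross-section, run from the floor (z = 0) to the underside of the seat, each flush with a corner of the seat. Four stretchers, 40 mm wide and 25 mm tall, connect adjacent legs with their undersides at z = 112 mm, each running between the inner faces of the legs it joins and aligned with the legs' outer faces on the other axis.

The picture frame is on top of the table. Three stools sit around the table at the −y, +y, −x sides.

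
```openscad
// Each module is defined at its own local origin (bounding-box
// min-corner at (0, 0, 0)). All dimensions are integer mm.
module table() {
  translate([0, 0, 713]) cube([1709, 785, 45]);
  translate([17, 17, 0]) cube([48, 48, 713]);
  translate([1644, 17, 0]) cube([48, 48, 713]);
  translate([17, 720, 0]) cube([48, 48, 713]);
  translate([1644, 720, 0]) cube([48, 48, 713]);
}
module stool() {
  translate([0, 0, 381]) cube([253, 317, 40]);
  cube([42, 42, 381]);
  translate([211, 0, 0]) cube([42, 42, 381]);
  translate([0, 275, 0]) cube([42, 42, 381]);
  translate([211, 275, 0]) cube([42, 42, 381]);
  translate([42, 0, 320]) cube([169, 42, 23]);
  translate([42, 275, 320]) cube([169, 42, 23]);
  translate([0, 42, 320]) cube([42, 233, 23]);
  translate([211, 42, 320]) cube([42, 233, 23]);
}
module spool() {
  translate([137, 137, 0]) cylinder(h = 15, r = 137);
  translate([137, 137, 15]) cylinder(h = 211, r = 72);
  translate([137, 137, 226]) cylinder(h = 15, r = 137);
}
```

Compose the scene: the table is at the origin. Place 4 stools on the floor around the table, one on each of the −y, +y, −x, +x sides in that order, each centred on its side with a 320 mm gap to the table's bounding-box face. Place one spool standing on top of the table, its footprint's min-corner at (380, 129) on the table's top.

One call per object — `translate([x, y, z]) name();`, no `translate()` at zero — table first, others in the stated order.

table();
translate([728, -637, 0]) stool();
translate([728, 1105, 0]) stool();
translate([-573, 234, 0]) stool();
translate([2029, 234, 0]) stool();
translate([380, 129, 758]) spool();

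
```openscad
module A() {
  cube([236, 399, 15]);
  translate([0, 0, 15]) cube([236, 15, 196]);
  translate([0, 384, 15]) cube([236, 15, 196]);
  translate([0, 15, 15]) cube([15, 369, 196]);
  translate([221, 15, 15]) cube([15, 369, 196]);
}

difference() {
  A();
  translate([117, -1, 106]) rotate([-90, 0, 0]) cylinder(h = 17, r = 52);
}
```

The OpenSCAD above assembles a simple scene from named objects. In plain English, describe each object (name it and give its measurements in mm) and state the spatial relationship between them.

A is an open storage box with external size 236×399×211 mm and wall thickness 15 mm (the base is also 15 mm thick). The base covers the whole footprint; the four walls stand on the base, with the y-facing walls full-width and the x-facing walls fitting between their inner faces.

The open box has a circular hole of radius 52 mm through its front wall, centred at (x = 117, z = 106).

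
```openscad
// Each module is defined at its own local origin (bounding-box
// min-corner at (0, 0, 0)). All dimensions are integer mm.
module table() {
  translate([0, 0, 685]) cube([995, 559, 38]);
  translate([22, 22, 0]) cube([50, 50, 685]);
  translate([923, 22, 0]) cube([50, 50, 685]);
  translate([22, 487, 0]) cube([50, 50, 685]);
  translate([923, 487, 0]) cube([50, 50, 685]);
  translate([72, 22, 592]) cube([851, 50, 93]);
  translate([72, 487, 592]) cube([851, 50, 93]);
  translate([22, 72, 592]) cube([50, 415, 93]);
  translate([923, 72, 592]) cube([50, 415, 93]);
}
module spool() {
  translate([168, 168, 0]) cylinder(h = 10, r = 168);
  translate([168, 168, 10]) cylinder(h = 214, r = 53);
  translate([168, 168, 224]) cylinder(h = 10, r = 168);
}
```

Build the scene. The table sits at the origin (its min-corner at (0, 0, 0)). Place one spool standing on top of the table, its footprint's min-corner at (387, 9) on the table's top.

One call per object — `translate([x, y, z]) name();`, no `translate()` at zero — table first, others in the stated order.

table();
translate([387, 9, 723]) spool();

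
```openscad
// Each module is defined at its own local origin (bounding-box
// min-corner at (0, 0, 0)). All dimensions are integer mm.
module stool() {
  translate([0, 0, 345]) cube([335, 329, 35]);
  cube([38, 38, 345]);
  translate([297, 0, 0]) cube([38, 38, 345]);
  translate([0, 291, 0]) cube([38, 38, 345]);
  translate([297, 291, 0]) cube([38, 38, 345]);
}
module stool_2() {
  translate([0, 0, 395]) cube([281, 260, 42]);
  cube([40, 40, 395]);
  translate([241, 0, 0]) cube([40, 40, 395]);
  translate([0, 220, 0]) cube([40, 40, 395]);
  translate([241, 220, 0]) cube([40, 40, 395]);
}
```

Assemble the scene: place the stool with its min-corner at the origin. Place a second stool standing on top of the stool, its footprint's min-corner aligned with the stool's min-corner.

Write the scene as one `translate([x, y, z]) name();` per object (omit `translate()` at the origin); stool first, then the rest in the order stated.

stool();
translate([0, 0, 380]) stool_2();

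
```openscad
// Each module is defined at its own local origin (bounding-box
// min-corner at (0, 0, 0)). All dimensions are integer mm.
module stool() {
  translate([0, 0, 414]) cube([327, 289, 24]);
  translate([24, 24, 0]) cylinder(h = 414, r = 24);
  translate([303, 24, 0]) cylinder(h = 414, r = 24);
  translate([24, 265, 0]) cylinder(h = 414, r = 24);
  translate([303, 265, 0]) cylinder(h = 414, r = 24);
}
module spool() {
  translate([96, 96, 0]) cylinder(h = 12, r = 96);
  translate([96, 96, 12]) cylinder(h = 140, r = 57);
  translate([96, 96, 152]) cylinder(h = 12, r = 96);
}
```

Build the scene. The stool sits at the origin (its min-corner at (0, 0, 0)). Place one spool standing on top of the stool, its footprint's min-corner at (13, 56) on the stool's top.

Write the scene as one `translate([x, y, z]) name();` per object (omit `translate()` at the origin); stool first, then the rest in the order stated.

stool();
translate([13, 56, 438]) spool();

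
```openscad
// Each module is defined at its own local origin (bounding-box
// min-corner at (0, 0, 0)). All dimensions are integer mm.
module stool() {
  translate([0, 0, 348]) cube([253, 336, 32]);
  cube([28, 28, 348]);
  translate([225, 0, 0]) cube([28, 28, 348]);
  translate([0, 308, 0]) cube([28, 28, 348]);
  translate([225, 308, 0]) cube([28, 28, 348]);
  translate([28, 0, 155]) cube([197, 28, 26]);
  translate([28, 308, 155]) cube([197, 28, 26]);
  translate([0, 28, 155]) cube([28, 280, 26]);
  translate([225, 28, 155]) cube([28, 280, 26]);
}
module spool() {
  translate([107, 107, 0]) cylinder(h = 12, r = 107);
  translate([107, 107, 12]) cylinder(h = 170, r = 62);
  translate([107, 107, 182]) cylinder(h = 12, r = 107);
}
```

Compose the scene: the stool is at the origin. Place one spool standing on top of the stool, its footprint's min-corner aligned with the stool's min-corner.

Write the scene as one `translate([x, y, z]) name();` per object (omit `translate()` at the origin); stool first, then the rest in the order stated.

stool();
translate([0, 0, 380]) spool();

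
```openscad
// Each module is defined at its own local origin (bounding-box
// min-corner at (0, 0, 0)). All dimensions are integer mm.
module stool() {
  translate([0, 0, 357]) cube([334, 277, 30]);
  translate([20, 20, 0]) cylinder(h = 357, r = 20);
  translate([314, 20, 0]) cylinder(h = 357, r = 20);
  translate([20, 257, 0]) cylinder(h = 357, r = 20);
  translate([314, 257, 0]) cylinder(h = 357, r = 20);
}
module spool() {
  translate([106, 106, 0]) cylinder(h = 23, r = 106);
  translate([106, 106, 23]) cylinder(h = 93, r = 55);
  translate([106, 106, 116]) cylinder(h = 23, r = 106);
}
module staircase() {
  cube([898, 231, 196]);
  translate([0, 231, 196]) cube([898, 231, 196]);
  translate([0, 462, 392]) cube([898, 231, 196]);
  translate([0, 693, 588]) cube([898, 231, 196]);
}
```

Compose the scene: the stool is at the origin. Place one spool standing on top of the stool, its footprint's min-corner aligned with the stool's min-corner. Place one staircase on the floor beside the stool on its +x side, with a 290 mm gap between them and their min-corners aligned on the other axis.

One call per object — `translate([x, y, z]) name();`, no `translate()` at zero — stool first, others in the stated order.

stool();
translate([0, 0, 387]) spool();
translate([624, 0, 0]) staircase();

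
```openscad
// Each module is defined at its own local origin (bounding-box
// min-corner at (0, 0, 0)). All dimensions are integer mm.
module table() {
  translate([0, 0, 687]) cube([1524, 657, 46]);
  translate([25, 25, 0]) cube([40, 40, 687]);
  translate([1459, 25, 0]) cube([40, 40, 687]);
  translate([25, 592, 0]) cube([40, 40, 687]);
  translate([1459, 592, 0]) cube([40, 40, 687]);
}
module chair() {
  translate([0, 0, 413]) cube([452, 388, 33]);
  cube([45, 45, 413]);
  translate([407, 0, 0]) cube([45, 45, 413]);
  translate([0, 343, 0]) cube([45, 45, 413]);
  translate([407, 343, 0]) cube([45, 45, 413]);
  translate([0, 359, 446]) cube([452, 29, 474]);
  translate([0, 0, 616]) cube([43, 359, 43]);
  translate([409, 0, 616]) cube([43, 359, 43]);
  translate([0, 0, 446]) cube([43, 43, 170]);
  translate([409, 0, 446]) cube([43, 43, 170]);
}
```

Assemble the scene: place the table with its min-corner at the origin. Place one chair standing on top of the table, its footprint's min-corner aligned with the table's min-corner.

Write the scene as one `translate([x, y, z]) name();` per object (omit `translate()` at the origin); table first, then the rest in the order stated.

table();
translate([0, 0, 733]) chair();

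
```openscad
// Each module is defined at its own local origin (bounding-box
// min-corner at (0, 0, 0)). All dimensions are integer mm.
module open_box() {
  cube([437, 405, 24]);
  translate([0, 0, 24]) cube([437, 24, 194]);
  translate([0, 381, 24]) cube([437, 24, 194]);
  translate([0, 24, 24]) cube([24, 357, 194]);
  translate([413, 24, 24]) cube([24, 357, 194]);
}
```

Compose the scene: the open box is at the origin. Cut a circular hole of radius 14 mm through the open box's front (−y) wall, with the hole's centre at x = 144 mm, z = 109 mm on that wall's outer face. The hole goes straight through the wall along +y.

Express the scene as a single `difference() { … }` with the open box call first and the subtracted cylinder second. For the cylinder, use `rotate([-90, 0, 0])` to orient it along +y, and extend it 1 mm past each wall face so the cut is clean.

difference() {
  open_box();
  translate([144, -1, 109]) rotate([-90, 0, 0]) cylinder(h = 26, r = 14);
}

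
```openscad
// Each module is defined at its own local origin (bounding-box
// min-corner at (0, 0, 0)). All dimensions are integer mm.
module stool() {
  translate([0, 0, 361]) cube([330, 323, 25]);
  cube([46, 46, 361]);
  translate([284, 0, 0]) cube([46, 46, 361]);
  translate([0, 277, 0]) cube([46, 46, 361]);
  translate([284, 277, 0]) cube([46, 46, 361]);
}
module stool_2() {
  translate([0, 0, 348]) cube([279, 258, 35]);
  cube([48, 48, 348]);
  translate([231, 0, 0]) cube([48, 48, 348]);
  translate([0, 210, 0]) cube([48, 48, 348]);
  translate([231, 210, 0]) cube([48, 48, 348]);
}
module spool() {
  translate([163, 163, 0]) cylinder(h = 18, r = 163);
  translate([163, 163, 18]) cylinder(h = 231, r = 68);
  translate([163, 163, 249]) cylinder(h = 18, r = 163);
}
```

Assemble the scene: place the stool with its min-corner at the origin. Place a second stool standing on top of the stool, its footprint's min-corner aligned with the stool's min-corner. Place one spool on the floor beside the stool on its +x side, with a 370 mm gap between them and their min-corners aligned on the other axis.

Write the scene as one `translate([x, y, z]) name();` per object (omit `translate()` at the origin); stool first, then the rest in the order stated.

stool();
translate([0, 0, 386]) stool_2();
translate([700, 0, 0]) spool();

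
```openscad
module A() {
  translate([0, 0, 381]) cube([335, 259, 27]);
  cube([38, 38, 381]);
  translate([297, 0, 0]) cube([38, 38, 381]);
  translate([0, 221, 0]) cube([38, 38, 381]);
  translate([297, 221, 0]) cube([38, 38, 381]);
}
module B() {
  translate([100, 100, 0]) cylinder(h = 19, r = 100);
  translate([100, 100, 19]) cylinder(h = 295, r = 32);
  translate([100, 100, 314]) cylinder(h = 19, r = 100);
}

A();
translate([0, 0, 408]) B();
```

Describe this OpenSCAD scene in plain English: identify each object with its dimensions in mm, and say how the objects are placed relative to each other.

A is a four-legged stool. The seat is a 335×259×27 mm slab whose top surface is at z = 408 mm; four square legs, each 38×38 mm in cross-section, run from the floor (z = 0) to the underside of the seat, each flush with a corner of the seat.

B is a spool: two coaxial disc flanges of radius 100 mm and thickness 19 mm, joined by a core cylinder of radius 32 mm and height 295 mm. The lower flange rests on z = 0 and the three cylinders share a vertical axis.

The spool is on top of the stool.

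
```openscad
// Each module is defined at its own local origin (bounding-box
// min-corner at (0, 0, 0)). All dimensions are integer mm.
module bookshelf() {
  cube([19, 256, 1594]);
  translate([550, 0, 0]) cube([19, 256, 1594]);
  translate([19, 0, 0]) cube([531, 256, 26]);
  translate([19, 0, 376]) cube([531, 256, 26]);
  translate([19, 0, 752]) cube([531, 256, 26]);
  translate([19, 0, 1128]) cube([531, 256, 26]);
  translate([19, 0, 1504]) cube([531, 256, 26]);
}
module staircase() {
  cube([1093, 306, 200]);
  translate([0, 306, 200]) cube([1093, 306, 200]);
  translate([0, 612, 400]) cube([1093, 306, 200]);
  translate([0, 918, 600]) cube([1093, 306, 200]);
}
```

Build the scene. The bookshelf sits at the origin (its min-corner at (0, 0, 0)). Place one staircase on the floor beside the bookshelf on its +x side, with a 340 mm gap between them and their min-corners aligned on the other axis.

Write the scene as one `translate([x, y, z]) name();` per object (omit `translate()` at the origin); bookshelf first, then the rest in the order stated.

bookshelf();
translate([909, 0, 0]) staircase();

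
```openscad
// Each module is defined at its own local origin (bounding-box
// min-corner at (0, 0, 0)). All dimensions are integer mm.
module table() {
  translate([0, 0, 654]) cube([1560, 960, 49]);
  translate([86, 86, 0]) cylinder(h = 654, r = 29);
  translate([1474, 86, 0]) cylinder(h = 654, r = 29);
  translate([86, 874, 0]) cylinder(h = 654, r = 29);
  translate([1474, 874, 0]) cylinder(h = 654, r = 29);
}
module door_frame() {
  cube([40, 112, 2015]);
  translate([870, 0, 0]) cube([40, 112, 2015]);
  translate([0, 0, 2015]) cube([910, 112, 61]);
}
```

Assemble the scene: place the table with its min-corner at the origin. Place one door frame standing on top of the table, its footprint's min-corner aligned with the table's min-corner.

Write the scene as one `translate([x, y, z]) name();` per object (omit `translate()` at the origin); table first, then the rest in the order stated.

table();
translate([0, 0, 703]) door_frame();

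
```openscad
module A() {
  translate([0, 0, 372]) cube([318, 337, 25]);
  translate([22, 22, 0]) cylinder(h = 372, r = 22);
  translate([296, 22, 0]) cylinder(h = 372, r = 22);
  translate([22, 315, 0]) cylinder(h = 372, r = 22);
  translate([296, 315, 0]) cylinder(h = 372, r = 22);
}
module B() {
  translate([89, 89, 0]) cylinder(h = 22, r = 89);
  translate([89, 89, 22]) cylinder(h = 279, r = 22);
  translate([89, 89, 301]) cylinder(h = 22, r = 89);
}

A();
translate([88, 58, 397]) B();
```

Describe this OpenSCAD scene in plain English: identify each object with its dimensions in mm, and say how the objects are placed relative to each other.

A is a four-legged stool. The seat is a 318×337×25 mm slab whose top surface is at z = 397 mm; four round legs, each 44 mm in diameter, run from the floor (z = 0) to the underside of the seat, each leg's axis is inset half a diameter from the nearest pair of seat edges (so the leg's bounding box is flush with the corner).

B is a spool: two coaxial disc flanges of radius 89 mm and thickness 22 mm, joined by a core cylinder of radius 22 mm and height 279 mm. The lower flange rests on z = 0 and the three cylinders share a vertical axis.

The spool is on top of the stool.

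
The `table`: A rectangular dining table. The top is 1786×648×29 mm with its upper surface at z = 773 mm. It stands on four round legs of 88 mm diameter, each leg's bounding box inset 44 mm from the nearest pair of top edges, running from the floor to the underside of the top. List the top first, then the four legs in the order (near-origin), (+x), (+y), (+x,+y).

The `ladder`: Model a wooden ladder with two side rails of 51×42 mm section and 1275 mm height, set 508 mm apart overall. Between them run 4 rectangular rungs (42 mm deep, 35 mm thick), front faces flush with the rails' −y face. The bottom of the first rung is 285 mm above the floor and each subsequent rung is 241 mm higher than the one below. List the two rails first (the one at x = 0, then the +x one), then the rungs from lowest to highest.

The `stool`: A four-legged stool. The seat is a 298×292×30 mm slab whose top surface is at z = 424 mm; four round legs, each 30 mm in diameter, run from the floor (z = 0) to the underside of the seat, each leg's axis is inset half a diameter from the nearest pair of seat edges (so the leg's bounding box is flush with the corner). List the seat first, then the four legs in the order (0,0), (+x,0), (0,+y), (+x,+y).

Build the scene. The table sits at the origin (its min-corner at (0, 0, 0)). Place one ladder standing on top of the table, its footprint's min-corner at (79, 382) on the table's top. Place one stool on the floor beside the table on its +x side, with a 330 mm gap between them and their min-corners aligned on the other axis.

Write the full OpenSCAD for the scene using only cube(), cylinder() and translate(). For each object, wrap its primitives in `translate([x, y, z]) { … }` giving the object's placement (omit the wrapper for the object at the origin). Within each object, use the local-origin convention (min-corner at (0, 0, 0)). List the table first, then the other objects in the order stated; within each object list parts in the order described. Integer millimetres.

translate([0, 0, 744]) cube([1786, 648, 29]);
translate([88, 88, 0]) cylinder(h = 744, r = 44);
translate([1698, 88, 0]) cylinder(h = 744, r = 44);
translate([88, 560, 0]) cylinder(h = 744, r = 44);
translate([1698, 560, 0]) cylinder(h = 744, r = 44);
translate([79, 382, 773]) {
  cube([51, 42, 1275]);
  translate([457, 0, 0]) cube([51, 42, 1275]);
  translate([51, 0, 285]) cube([406, 42, 35]);
  translate([51, 0, 526]) cube([406, 42, 35]);
  translate([51, 0, 767]) cube([406, 42, 35]);
  translate([51, 0, 1008]) cube([406, 42, 35]);
}
translate([2116, 0, 0]) {
  translate([0, 0, 394]) cube([298, 292, 30]);
  translate([15, 15, 0]) cylinder(h = 394, r = 15);
  translate([283, 15, 0]) cylinder(h = 394, r = 15);
  translate([15, 277, 0]) cylinder(h = 394, r = 15);
  translate([283, 277, 0]) cylinder(h = 394, r = 15);
}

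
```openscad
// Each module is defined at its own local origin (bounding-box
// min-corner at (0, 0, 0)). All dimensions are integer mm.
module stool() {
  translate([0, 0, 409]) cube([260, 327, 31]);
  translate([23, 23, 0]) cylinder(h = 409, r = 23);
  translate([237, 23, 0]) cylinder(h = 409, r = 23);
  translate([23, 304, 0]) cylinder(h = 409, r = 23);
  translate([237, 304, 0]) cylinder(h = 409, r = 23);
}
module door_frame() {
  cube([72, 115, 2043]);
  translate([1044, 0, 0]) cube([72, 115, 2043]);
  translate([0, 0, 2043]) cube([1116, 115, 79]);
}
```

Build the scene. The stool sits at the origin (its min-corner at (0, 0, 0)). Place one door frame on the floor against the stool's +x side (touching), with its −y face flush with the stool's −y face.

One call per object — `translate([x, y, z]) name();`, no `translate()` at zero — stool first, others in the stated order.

stool();
translate([260, 0, 0]) door_frame();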